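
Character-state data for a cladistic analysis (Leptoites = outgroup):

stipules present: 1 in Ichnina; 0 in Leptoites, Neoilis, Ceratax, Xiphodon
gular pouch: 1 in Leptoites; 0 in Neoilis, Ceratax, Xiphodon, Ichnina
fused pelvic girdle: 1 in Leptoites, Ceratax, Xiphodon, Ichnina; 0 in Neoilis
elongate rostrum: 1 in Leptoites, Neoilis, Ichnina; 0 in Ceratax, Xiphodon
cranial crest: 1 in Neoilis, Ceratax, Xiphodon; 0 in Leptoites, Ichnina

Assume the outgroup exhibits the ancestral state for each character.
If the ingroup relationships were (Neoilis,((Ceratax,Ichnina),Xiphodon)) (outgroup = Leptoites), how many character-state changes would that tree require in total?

Map each character onto (Neoilis,((Ceratax,Ichnina),Xiphodon)) (rooted by Leptoites) and count the minimum state changes it requires (Fitch parsimony):
stipules present: 1; gular pouch: 1; fused pelvic girdle: 1; elongate rostrum: 2; cranial crest: 2.
Total tree length = 7.

7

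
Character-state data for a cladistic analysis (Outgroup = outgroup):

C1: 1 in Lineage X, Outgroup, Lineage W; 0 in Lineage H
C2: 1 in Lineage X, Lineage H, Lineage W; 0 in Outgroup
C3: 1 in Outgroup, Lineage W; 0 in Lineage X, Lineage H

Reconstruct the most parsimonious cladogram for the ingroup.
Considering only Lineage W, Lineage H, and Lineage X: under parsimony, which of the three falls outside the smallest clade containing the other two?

Character polarity is set by the outgroup: the derived state is whichever differs from the outgroup's state, so for C1, C3 the derived state is '0', and for the remaining characters it is '1'.
C1 (derived state '0') is unique to Lineage H (autapomorphy; uninformative for grouping).
All ingroup taxa share the derived state '1' for C2; it defines the ingroup but does not resolve relationships within it.
Only Lineage H and Lineage X show the derived state '0' for C3, supporting them as a clade.
Most parsimonious ingroup topology: ((Lineage H,Lineage X),Lineage W).
Lineage H and Lineage X share a more recent common ancestor with each other than either does with Lineage W, so Lineage W is the least closely related of the three.

Lineage W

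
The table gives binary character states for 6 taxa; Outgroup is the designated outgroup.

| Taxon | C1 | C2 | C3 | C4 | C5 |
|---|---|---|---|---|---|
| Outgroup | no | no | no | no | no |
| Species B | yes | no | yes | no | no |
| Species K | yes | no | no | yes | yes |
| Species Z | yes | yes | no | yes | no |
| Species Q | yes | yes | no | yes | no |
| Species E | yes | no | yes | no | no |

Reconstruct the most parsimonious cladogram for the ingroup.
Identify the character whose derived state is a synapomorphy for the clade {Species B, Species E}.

C3

The outgroup has state 'no' for every character, so 'yes' is the derived state throughout.
All ingroup taxa share the derived state 'yes' for C1; it defines the ingroup but does not resolve relationships within it.
Only Species Q and Species Z show the derived state 'yes' for C2, supporting them as a clade.
Only Species B and Species E show the derived state 'yes' for C3, supporting them as a clade.
C4: derived state 'yes' in Species K, Species Q, and Species Z only — synapomorphy for {Species K, Species Q, Species Z}.
C5: derived state 'yes' in Species K only — an autapomorphy, so it tells us nothing about relationships among taxa.
Most parsimonious ingroup topology: ((Species B,Species E),(Species K,(Species Z,Species Q))).
The clade {Species B, Species E} is supported by C3: its derived state 'yes' occurs in exactly those taxa and in no other taxon (including the outgroup).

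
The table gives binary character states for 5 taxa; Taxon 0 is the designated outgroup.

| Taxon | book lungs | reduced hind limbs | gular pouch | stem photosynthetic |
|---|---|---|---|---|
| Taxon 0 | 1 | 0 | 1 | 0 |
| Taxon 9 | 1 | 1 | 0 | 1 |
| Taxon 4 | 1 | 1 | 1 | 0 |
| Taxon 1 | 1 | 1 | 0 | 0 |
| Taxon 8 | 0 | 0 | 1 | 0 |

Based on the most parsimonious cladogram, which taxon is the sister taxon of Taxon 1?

Taxon 9

Character polarity is set by the outgroup: the derived state is whichever differs from the outgroup's state, so for book lungs, gular pouch the derived state is '0', and for the remaining characters it is '1'.
book lungs: derived state '0' in Taxon 8 only — an autapomorphy, so it tells us nothing about relationships among taxa.
reduced hind limbs (derived state '1') is shared by Taxon 1, Taxon 4, and Taxon 9 — a synapomorphy uniting that clade.
gular pouch: derived state '0' in Taxon 1 and Taxon 9 only — synapomorphy for {Taxon 1, Taxon 9}.
stem photosynthetic: derived state '1' in Taxon 9 only — an autapomorphy, so it tells us nothing about relationships among taxa.
Most parsimonious ingroup topology: (((Taxon 9,Taxon 1),Taxon 4),Taxon 8).
Taxon 1 and Taxon 9 form a cherry on this tree, so they are sister taxa.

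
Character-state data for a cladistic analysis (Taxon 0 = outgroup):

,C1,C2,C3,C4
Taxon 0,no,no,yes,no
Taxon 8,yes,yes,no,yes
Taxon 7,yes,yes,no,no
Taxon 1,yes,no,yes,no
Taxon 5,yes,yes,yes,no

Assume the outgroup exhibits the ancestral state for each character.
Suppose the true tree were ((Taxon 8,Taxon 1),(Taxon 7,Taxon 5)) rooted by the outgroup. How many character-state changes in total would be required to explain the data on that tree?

Map each character onto ((Taxon 8,Taxon 1),(Taxon 7,Taxon 5)) (rooted by Taxon 0) and count the minimum state changes it requires (Fitch parsimony):
C1: 1; C2: 2; C3: 2; C4: 1.
Total tree length = 6.

6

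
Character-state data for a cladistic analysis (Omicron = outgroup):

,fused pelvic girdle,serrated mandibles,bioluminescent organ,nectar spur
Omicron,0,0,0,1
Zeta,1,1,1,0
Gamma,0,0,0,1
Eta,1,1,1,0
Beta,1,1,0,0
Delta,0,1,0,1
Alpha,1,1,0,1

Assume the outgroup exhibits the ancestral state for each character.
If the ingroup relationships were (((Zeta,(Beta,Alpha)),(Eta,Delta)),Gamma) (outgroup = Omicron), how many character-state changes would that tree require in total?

8

Map each character onto (((Zeta,(Beta,Alpha)),(Eta,Delta)),Gamma) (rooted by Omicron) and count the minimum state changes it requires (Fitch parsimony):
fused pelvic girdle: 2; serrated mandibles: 1; bioluminescent organ: 2; nectar spur: 3.
Total tree length = 8.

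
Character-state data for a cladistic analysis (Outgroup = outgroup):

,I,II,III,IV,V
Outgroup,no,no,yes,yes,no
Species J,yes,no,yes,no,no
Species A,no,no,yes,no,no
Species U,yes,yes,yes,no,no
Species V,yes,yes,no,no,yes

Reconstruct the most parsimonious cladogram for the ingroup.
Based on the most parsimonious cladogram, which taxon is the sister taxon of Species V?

Species U

Character polarity is set by the outgroup: the derived state is whichever differs from the outgroup's state, so for III, IV the derived state is 'no', and for the remaining characters it is 'yes'.
Only Species J, Species U, and Species V show the derived state 'yes' for I, supporting them as a clade.
II (derived state 'yes') is shared by Species U and Species V — a synapomorphy uniting that clade.
III: derived state 'no' in Species V only — an autapomorphy, so it tells us nothing about relationships among taxa.
All ingroup taxa share the derived state 'no' for IV; it defines the ingroup but does not resolve relationships within it.
V (derived state 'yes') is unique to Species V (autapomorphy; uninformative for grouping).
Most parsimonious ingroup topology: ((Species J,(Species U,Species V)),Species A).
Species V and Species U form a cherry on this tree, so they are sister taxa.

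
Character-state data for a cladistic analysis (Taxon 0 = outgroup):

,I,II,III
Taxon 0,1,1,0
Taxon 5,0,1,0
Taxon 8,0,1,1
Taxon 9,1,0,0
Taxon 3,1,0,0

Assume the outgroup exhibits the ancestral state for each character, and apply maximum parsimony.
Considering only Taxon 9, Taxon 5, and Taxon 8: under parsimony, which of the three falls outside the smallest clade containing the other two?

Character polarity is set by the outgroup: the derived state is whichever differs from the outgroup's state, so for I, II the derived state is '0', and for the remaining characters it is '1'.
I: derived state '0' in Taxon 5 and Taxon 8 only — synapomorphy for {Taxon 5, Taxon 8}.
II (derived state '0') is shared by Taxon 3 and Taxon 9 — a synapomorphy uniting that clade.
III: derived state '1' in Taxon 8 only — an autapomorphy, so it tells us nothing about relationships among taxa.
Most parsimonious ingroup topology: ((Taxon 5,Taxon 8),(Taxon 9,Taxon 3)).
Taxon 5 and Taxon 8 share a more recent common ancestor with each other than either does with Taxon 9, so Taxon 9 is the least closely related of the three.

Taxon 9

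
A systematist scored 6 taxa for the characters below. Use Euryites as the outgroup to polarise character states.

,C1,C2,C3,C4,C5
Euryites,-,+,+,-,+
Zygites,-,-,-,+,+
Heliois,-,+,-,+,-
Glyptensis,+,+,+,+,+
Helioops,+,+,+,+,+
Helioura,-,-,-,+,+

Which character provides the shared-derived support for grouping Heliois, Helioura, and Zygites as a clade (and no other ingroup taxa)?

C3

Character polarity is set by the outgroup: the derived state is whichever differs from the outgroup's state, so for C2, C3, C5 the derived state is '-', and for the remaining characters it is '+'.
C1 (derived state '+') is shared by Glyptensis and Helioops — a synapomorphy uniting that clade.
C2 (derived state '-') is shared by Helioura and Zygites — a synapomorphy uniting that clade.
Only Heliois, Helioura, and Zygites show the derived state '-' for C3, supporting them as a clade.
C4 (derived state '+') is shared by all ingroup taxa — unites the whole ingroup.
C5 (derived state '-') is unique to Heliois (autapomorphy; uninformative for grouping).
Most parsimonious ingroup topology: (((Zygites,Helioura),Heliois),(Glyptensis,Helioops)).
The clade {Heliois, Helioura, Zygites} is supported by C3: its derived state '-' occurs in exactly those taxa and in no other taxon (including the outgroup).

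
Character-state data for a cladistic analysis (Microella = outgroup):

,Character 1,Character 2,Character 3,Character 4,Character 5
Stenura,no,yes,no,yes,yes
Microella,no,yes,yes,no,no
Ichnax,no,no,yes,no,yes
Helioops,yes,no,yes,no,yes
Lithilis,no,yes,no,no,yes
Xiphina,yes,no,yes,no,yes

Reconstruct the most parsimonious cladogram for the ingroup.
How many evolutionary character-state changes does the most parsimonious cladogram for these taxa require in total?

5

Character polarity is set by the outgroup: the derived state is whichever differs from the outgroup's state, so for Character 2, Character 3 the derived state is 'no', and for the remaining characters it is 'yes'.
Only Helioops and Xiphina show the derived state 'yes' for Character 1, supporting them as a clade.
Character 2: derived state 'no' in Helioops, Ichnax, and Xiphina only — synapomorphy for {Helioops, Ichnax, Xiphina}.
Character 3 (derived state 'no') is shared by Lithilis and Stenura — a synapomorphy uniting that clade.
Character 4 (derived state 'yes') is unique to Stenura (autapomorphy; uninformative for grouping).
All ingroup taxa share the derived state 'yes' for Character 5; it defines the ingroup but does not resolve relationships within it.
Most parsimonious ingroup topology: (((Helioops,Xiphina),Ichnax),(Stenura,Lithilis)).
Changes per character on this tree: Character 1: 1; Character 2: 1; Character 3: 1; Character 4: 1; Character 5: 1.
Total = 5.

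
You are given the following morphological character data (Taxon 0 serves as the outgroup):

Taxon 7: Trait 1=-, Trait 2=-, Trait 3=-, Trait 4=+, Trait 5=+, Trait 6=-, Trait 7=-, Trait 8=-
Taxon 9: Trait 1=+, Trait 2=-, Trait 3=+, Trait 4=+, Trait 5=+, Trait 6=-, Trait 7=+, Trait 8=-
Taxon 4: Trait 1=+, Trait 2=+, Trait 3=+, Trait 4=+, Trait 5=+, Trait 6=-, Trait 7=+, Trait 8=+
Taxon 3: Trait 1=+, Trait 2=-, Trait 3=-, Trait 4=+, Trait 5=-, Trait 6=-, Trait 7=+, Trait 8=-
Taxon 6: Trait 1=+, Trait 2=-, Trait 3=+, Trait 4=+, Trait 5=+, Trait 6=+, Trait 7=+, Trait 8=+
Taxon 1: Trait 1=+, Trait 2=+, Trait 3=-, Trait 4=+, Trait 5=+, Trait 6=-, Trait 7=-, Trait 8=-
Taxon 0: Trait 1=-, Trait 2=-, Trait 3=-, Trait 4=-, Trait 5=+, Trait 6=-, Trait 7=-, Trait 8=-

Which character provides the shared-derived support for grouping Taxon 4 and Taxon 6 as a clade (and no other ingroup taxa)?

Character polarity is set by the outgroup: the derived state is whichever differs from the outgroup's state, so for Trait 5 the derived state is '-', and for the remaining characters it is '+'.
Trait 1 (derived state '+') is shared by Taxon 1, Taxon 3, Taxon 4, Taxon 6, and Taxon 9 — a synapomorphy uniting that clade.
Trait 2 (state '+') occurs in Taxon 1 and Taxon 4 but conflicts with the nesting implied by the other characters — most parsimoniously interpreted as homoplasy.
Only Taxon 4, Taxon 6, and Taxon 9 show the derived state '+' for Trait 3, supporting them as a clade.
All ingroup taxa share the derived state '+' for Trait 4; it defines the ingroup but does not resolve relationships within it.
Trait 5: derived state '-' in Taxon 3 only — an autapomorphy, so it tells us nothing about relationships among taxa.
Trait 6: derived state '+' in Taxon 6 only — an autapomorphy, so it tells us nothing about relationships among taxa.
Trait 7: derived state '+' in Taxon 3, Taxon 4, Taxon 6, and Taxon 9 only — synapomorphy for {Taxon 3, Taxon 4, Taxon 6, Taxon 9}.
Trait 8: derived state '+' in Taxon 4 and Taxon 6 only — synapomorphy for {Taxon 4, Taxon 6}.
Most parsimonious ingroup topology: (((Taxon 3,((Taxon 4,Taxon 6),Taxon 9)),Taxon 1),Taxon 7).
The clade {Taxon 4, Taxon 6} is supported by Trait 8: its derived state '+' occurs in exactly those taxa and in no other taxon (including the outgroup).

Trait 8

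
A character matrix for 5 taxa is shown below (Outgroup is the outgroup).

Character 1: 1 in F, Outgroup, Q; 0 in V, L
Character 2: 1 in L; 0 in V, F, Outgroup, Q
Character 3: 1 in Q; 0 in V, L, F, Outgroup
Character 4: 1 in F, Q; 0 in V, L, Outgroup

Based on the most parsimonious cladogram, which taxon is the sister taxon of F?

Character polarity is set by the outgroup: the derived state is whichever differs from the outgroup's state, so for Character 1 the derived state is '0', and for the remaining characters it is '1'.
Character 1 (derived state '0') is shared by L and V — a synapomorphy uniting that clade.
Character 2: derived state '1' in L only — an autapomorphy, so it tells us nothing about relationships among taxa.
Character 3 (derived state '1') is unique to Q (autapomorphy; uninformative for grouping).
Character 4: derived state '1' in F and Q only — synapomorphy for {F, Q}.
Most parsimonious ingroup topology: ((Q,F),(V,L)).
F and Q form a cherry on this tree, so they are sister taxa.

Q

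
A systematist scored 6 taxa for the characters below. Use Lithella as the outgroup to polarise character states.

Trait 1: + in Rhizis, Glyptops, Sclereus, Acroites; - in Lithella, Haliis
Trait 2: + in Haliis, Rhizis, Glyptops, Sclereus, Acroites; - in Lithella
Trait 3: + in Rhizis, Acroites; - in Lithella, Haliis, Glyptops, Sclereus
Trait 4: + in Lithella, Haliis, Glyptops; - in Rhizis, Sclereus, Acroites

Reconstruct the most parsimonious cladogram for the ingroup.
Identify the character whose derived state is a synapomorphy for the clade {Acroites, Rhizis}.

Trait 3

Character polarity is set by the outgroup: the derived state is whichever differs from the outgroup's state, so for Trait 4 the derived state is '-', and for the remaining characters it is '+'.
Only Acroites, Glyptops, Rhizis, and Sclereus show the derived state '+' for Trait 1, supporting them as a clade.
Trait 2 (derived state '+') is shared by all ingroup taxa — unites the whole ingroup.
Trait 3: derived state '+' in Acroites and Rhizis only — synapomorphy for {Acroites, Rhizis}.
Trait 4: derived state '-' in Acroites, Rhizis, and Sclereus only — synapomorphy for {Acroites, Rhizis, Sclereus}.
Most parsimonious ingroup topology: (Haliis,(((Rhizis,Acroites),Sclereus),Glyptops)).
The clade {Acroites, Rhizis} is supported by Trait 3: its derived state '+' occurs in exactly those taxa and in no other taxon (including the outgroup).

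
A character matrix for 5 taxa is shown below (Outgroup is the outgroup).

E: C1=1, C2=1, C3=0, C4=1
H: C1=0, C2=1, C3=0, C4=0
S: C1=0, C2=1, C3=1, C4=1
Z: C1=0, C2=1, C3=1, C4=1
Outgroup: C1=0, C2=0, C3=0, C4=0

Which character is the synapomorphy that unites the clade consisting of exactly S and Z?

C3

The outgroup has state '0' for every character, so '1' is the derived state throughout.
C1 (derived state '1') is unique to E (autapomorphy; uninformative for grouping).
C2 (derived state '1') is shared by all ingroup taxa — unites the whole ingroup.
C3 (derived state '1') is shared by S and Z — a synapomorphy uniting that clade.
C4 (derived state '1') is shared by E, S, and Z — a synapomorphy uniting that clade.
Most parsimonious ingroup topology: (((S,Z),E),H).
The clade {S, Z} is supported by C3: its derived state '1' occurs in exactly those taxa and in no other taxon (including the outgroup).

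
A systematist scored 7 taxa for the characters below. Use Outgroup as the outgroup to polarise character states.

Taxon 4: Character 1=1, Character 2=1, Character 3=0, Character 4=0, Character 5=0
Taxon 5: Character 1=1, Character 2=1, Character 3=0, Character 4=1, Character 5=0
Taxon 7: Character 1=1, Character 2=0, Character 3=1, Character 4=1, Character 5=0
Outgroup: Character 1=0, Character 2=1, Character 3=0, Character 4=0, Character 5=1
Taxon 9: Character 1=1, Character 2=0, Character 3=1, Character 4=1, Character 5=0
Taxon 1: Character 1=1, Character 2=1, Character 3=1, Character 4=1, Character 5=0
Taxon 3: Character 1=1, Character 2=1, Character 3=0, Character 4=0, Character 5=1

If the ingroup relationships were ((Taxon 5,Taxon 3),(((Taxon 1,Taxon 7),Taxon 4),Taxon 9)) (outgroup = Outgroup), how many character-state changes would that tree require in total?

Map each character onto ((Taxon 5,Taxon 3),(((Taxon 1,Taxon 7),Taxon 4),Taxon 9)) (rooted by Outgroup) and count the minimum state changes it requires (Fitch parsimony):
Character 1: 1; Character 2: 2; Character 3: 2; Character 4: 3; Character 5: 2.
Total tree length = 10.

10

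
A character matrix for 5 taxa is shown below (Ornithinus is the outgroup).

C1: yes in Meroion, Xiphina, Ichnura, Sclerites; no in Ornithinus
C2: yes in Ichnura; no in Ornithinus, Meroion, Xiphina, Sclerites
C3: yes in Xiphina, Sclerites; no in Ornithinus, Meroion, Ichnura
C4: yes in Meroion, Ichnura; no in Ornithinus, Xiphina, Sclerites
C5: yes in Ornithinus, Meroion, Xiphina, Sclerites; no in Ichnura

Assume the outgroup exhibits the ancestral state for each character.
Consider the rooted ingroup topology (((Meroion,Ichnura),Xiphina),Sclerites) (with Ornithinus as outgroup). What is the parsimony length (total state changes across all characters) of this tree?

Map each character onto (((Meroion,Ichnura),Xiphina),Sclerites) (rooted by Ornithinus) and count the minimum state changes it requires (Fitch parsimony):
C1: 1; C2: 1; C3: 2; C4: 1; C5: 1.
Total tree length = 6.

6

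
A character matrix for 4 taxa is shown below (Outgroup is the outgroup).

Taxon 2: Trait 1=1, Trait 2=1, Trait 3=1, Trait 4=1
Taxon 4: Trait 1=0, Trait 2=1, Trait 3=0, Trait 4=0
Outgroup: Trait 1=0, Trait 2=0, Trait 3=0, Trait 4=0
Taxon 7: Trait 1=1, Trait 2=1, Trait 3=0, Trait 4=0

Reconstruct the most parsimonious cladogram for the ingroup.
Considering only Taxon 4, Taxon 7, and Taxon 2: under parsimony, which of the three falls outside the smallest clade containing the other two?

The outgroup has state '0' for every character, so '1' is the derived state throughout.
Only Taxon 2 and Taxon 7 show the derived state '1' for Trait 1, supporting them as a clade.
All ingroup taxa share the derived state '1' for Trait 2; it defines the ingroup but does not resolve relationships within it.
Trait 3 (derived state '1') is unique to Taxon 2 (autapomorphy; uninformative for grouping).
Trait 4 (derived state '1') is unique to Taxon 2 (autapomorphy; uninformative for grouping).
Most parsimonious ingroup topology: ((Taxon 7,Taxon 2),Taxon 4).
Taxon 2 and Taxon 7 share a more recent common ancestor with each other than either does with Taxon 4, so Taxon 4 is the least closely related of the three.

Taxon 4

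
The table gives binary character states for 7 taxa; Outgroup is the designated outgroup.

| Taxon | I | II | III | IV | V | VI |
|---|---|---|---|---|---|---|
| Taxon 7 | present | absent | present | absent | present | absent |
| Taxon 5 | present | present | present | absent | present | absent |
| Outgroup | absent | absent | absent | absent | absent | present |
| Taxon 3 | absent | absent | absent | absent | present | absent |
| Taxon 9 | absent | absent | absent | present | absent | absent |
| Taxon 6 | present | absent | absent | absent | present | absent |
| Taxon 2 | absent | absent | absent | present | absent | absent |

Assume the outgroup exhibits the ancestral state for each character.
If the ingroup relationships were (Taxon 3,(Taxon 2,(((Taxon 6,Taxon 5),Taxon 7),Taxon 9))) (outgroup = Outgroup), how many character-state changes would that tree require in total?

Map each character onto (Taxon 3,(Taxon 2,(((Taxon 6,Taxon 5),Taxon 7),Taxon 9))) (rooted by Outgroup) and count the minimum state changes it requires (Fitch parsimony):
I: 1; II: 1; III: 2; IV: 2; V: 2; VI: 1.
Total tree length = 9.

9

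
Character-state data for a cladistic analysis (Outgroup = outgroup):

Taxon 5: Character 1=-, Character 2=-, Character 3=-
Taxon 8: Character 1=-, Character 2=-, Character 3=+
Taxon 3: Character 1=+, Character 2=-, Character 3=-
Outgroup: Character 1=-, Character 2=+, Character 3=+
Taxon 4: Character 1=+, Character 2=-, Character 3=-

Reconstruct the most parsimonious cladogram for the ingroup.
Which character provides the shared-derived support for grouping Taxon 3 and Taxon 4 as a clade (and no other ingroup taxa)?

Character polarity is set by the outgroup: the derived state is whichever differs from the outgroup's state, so for Character 2, Character 3 the derived state is '-', and for the remaining characters it is '+'.
Character 1 (derived state '+') is shared by Taxon 3 and Taxon 4 — a synapomorphy uniting that clade.
All ingroup taxa share the derived state '-' for Character 2; it defines the ingroup but does not resolve relationships within it.
Character 3 (derived state '-') is shared by Taxon 3, Taxon 4, and Taxon 5 — a synapomorphy uniting that clade.
Most parsimonious ingroup topology: ((Taxon 5,(Taxon 4,Taxon 3)),Taxon 8).
The clade {Taxon 3, Taxon 4} is supported by Character 1: its derived state '+' occurs in exactly those taxa and in no other taxon (including the outgroup).

Character 1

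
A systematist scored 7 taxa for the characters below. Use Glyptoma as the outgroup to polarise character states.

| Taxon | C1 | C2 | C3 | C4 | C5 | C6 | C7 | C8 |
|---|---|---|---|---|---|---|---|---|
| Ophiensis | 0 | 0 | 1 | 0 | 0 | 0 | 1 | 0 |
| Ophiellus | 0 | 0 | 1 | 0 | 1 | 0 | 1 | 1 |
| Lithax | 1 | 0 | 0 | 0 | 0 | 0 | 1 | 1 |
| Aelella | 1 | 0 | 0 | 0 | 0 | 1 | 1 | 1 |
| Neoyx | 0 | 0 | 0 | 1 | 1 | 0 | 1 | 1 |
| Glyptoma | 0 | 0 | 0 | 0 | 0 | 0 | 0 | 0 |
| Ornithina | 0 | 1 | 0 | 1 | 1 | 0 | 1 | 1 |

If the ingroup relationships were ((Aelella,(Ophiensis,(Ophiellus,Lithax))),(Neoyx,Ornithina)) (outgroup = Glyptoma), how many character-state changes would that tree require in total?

Map each character onto ((Aelella,(Ophiensis,(Ophiellus,Lithax))),(Neoyx,Ornithina)) (rooted by Glyptoma) and count the minimum state changes it requires (Fitch parsimony):
C1: 2; C2: 1; C3: 2; C4: 1; C5: 2; C6: 1; C7: 1; C8: 2.
Total tree length = 12.

12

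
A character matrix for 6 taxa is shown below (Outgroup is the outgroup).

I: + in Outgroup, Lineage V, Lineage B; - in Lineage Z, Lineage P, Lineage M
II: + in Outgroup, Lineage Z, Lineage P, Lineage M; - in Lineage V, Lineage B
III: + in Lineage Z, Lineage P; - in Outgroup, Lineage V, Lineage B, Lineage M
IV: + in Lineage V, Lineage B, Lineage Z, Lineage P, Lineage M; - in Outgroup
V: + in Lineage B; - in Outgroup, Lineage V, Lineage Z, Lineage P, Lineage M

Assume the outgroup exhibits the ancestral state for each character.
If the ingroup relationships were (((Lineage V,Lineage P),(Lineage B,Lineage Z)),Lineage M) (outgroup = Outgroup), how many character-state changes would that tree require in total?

9

Map each character onto (((Lineage V,Lineage P),(Lineage B,Lineage Z)),Lineage M) (rooted by Outgroup) and count the minimum state changes it requires (Fitch parsimony):
I: 3; II: 2; III: 2; IV: 1; V: 1.
Total tree length = 9.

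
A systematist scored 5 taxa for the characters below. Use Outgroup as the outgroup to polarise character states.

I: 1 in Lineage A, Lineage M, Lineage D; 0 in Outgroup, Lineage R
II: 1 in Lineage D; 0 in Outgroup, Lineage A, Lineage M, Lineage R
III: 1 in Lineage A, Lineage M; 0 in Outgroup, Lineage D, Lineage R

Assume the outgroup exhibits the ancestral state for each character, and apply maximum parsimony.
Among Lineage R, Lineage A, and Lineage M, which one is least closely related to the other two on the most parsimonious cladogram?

Lineage R

The outgroup has state '0' for every character, so '1' is the derived state throughout.
I (derived state '1') is shared by Lineage A, Lineage D, and Lineage M — a synapomorphy uniting that clade.
II: derived state '1' in Lineage D only — an autapomorphy, so it tells us nothing about relationships among taxa.
III: derived state '1' in Lineage A and Lineage M only — synapomorphy for {Lineage A, Lineage M}.
Most parsimonious ingroup topology: (((Lineage A,Lineage M),Lineage D),Lineage R).
Lineage M and Lineage A share a more recent common ancestor with each other than either does with Lineage R, so Lineage R is the least closely related of the three.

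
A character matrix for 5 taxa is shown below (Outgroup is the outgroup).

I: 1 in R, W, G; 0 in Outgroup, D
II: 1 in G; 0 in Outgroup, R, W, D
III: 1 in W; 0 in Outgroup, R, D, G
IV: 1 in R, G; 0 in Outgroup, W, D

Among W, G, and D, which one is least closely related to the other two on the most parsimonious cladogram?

The outgroup has state '0' for every character, so '1' is the derived state throughout.
I (derived state '1') is shared by G, R, and W — a synapomorphy uniting that clade.
II: derived state '1' in G only — an autapomorphy, so it tells us nothing about relationships among taxa.
III (derived state '1') is unique to W (autapomorphy; uninformative for grouping).
IV: derived state '1' in G and R only — synapomorphy for {G, R}.
Most parsimonious ingroup topology: (((R,G),W),D).
W and G share a more recent common ancestor with each other than either does with D, so D is the least closely related of the three.

D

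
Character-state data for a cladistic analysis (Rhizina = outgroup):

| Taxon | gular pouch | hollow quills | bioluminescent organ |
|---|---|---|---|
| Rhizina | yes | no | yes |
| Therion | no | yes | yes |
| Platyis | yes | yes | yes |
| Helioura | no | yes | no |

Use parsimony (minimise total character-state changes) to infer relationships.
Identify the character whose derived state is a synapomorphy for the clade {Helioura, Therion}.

gular pouch

Character polarity is set by the outgroup: the derived state is whichever differs from the outgroup's state, so for gular pouch, bioluminescent organ the derived state is 'no', and for the remaining characters it is 'yes'.
gular pouch: derived state 'no' in Helioura and Therion only — synapomorphy for {Helioura, Therion}.
hollow quills (derived state 'yes') is shared by all ingroup taxa — unites the whole ingroup.
bioluminescent organ (derived state 'no') is unique to Helioura (autapomorphy; uninformative for grouping).
Most parsimonious ingroup topology: ((Therion,Helioura),Platyis).
The clade {Helioura, Therion} is supported by gular pouch: its derived state 'no' occurs in exactly those taxa and in no other taxon (including the outgroup).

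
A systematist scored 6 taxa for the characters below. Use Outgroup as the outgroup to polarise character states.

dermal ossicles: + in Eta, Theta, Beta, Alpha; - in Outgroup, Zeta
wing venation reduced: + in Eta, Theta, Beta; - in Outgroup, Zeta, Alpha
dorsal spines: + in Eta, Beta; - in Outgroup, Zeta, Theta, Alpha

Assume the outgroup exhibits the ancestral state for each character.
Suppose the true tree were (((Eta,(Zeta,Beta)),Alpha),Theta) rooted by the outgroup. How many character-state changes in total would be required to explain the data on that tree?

7

Map each character onto (((Eta,(Zeta,Beta)),Alpha),Theta) (rooted by Outgroup) and count the minimum state changes it requires (Fitch parsimony):
dermal ossicles: 2; wing venation reduced: 3; dorsal spines: 2.
Total tree length = 7.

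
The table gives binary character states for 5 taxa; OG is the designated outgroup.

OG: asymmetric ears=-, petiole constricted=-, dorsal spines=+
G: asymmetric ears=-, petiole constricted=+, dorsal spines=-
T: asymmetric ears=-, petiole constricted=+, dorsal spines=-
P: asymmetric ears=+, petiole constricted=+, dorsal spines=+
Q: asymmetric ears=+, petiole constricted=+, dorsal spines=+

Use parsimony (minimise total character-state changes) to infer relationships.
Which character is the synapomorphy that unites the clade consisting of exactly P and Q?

Character polarity is set by the outgroup: the derived state is whichever differs from the outgroup's state, so for dorsal spines the derived state is '-', and for the remaining characters it is '+'.
asymmetric ears: derived state '+' in P and Q only — synapomorphy for {P, Q}.
petiole constricted (derived state '+') is shared by all ingroup taxa — unites the whole ingroup.
Only G and T show the derived state '-' for dorsal spines, supporting them as a clade.
Most parsimonious ingroup topology: ((G,T),(P,Q)).
The clade {P, Q} is supported by asymmetric ears: its derived state '+' occurs in exactly those taxa and in no other taxon (including the outgroup).

asymmetric ears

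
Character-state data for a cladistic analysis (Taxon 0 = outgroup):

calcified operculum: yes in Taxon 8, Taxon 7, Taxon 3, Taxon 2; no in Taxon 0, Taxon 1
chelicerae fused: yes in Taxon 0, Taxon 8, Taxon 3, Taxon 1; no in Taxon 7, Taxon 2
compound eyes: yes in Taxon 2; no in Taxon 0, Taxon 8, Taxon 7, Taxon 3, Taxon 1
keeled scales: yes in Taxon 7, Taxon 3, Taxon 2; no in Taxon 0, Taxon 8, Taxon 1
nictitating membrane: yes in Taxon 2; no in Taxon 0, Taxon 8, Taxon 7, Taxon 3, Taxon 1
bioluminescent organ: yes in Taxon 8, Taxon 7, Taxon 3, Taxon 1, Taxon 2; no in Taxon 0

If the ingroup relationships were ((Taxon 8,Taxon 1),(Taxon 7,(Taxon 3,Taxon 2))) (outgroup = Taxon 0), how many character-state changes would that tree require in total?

8

Map each character onto ((Taxon 8,Taxon 1),(Taxon 7,(Taxon 3,Taxon 2))) (rooted by Taxon 0) and count the minimum state changes it requires (Fitch parsimony):
calcified operculum: 2; chelicerae fused: 2; compound eyes: 1; keeled scales: 1; nictitating membrane: 1; bioluminescent organ: 1.
Total tree length = 8.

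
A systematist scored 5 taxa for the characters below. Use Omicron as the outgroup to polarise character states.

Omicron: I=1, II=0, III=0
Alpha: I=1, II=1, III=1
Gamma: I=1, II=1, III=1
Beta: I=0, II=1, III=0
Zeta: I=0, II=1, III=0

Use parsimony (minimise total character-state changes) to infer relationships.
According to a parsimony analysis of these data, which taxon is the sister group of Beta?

Character polarity is set by the outgroup: the derived state is whichever differs from the outgroup's state, so for I the derived state is '0', and for the remaining characters it is '1'.
Only Beta and Zeta show the derived state '0' for I, supporting them as a clade.
II (derived state '1') is shared by all ingroup taxa — unites the whole ingroup.
III (derived state '1') is shared by Alpha and Gamma — a synapomorphy uniting that clade.
Most parsimonious ingroup topology: ((Alpha,Gamma),(Beta,Zeta)).
Beta and Zeta form a cherry on this tree, so they are sister taxa.

Zeta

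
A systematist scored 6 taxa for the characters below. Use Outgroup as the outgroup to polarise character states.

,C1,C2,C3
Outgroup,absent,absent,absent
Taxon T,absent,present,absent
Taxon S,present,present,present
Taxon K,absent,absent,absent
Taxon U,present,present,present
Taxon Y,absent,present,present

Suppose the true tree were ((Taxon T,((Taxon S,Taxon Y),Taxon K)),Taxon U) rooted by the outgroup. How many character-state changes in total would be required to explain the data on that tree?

6

Map each character onto ((Taxon T,((Taxon S,Taxon Y),Taxon K)),Taxon U) (rooted by Outgroup) and count the minimum state changes it requires (Fitch parsimony):
C1: 2; C2: 2; C3: 2.
Total tree length = 6.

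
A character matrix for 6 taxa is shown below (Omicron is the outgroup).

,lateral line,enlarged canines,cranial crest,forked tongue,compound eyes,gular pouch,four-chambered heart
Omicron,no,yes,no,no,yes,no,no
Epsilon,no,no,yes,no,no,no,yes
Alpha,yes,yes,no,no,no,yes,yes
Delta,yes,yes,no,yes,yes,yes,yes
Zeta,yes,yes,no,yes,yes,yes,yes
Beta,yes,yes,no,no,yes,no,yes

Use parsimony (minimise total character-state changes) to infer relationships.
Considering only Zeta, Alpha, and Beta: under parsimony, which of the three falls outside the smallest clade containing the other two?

Beta

Character polarity is set by the outgroup: the derived state is whichever differs from the outgroup's state, so for enlarged canines, compound eyes the derived state is 'no', and for the remaining characters it is 'yes'.
lateral line: derived state 'yes' in Alpha, Beta, Delta, and Zeta only — synapomorphy for {Alpha, Beta, Delta, Zeta}.
enlarged canines: derived state 'no' in Epsilon only — an autapomorphy, so it tells us nothing about relationships among taxa.
cranial crest (derived state 'yes') is unique to Epsilon (autapomorphy; uninformative for grouping).
Only Delta and Zeta show the derived state 'yes' for forked tongue, supporting them as a clade.
compound eyes groups Alpha and Epsilon, which is incompatible with the clades supported by the remaining characters; treating it as convergent (homoplasy) costs fewer steps than any alternative tree.
Only Alpha, Delta, and Zeta show the derived state 'yes' for gular pouch, supporting them as a clade.
All ingroup taxa share the derived state 'yes' for four-chambered heart; it defines the ingroup but does not resolve relationships within it.
Most parsimonious ingroup topology: (Epsilon,((Alpha,(Delta,Zeta)),Beta)).
Zeta and Alpha share a more recent common ancestor with each other than either does with Beta, so Beta is the least closely related of the three.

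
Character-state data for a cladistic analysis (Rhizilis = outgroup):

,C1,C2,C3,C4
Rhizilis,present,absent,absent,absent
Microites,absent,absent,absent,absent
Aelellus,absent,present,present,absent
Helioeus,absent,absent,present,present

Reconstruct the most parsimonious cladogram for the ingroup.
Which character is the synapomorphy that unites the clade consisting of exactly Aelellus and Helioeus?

C3

Character polarity is set by the outgroup: the derived state is whichever differs from the outgroup's state, so for C1 the derived state is 'absent', and for the remaining characters it is 'present'.
All ingroup taxa share the derived state 'absent' for C1; it defines the ingroup but does not resolve relationships within it.
C2 (derived state 'present') is unique to Aelellus (autapomorphy; uninformative for grouping).
Only Aelellus and Helioeus show the derived state 'present' for C3, supporting them as a clade.
C4 (derived state 'present') is unique to Helioeus (autapomorphy; uninformative for grouping).
Most parsimonious ingroup topology: (Microites,(Aelellus,Helioeus)).
The clade {Aelellus, Helioeus} is supported by C3: its derived state 'present' occurs in exactly those taxa and in no other taxon (including the outgroup).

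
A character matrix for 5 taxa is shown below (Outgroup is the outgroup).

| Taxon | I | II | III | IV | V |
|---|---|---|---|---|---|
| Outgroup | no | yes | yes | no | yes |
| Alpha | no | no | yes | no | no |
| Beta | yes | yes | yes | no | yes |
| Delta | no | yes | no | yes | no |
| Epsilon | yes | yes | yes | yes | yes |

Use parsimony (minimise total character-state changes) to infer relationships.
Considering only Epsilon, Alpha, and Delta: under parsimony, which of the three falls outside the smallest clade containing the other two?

Character polarity is set by the outgroup: the derived state is whichever differs from the outgroup's state, so for II, III, V the derived state is 'no', and for the remaining characters it is 'yes'.
Only Beta and Epsilon show the derived state 'yes' for I, supporting them as a clade.
II (derived state 'no') is unique to Alpha (autapomorphy; uninformative for grouping).
III: derived state 'no' in Delta only — an autapomorphy, so it tells us nothing about relationships among taxa.
IV groups Delta and Epsilon, which is incompatible with the clades supported by the remaining characters; treating it as convergent (homoplasy) costs fewer steps than any alternative tree.
Only Alpha and Delta show the derived state 'no' for V, supporting them as a clade.
Most parsimonious ingroup topology: ((Alpha,Delta),(Beta,Epsilon)).
Alpha and Delta share a more recent common ancestor with each other than either does with Epsilon, so Epsilon is the least closely related of the three.

Epsilon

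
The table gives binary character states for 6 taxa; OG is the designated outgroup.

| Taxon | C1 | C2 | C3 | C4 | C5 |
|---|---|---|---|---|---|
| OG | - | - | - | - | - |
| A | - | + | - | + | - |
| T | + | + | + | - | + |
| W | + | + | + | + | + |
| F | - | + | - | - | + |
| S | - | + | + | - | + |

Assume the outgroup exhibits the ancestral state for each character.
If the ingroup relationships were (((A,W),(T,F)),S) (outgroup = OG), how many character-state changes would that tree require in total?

Map each character onto (((A,W),(T,F)),S) (rooted by OG) and count the minimum state changes it requires (Fitch parsimony):
C1: 2; C2: 1; C3: 3; C4: 1; C5: 2.
Total tree length = 9.

9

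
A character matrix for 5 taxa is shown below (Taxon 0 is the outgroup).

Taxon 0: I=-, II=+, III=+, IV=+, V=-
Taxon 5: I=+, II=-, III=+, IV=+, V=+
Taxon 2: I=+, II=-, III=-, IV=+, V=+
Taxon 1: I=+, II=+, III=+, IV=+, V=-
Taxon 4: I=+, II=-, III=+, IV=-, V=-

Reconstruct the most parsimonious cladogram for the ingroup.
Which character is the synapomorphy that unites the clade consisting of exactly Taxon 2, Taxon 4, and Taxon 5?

Character polarity is set by the outgroup: the derived state is whichever differs from the outgroup's state, so for II, III, IV the derived state is '-', and for the remaining characters it is '+'.
I (derived state '+') is shared by all ingroup taxa — unites the whole ingroup.
II: derived state '-' in Taxon 2, Taxon 4, and Taxon 5 only — synapomorphy for {Taxon 2, Taxon 4, Taxon 5}.
III (derived state '-') is unique to Taxon 2 (autapomorphy; uninformative for grouping).
IV (derived state '-') is unique to Taxon 4 (autapomorphy; uninformative for grouping).
V: derived state '+' in Taxon 2 and Taxon 5 only — synapomorphy for {Taxon 2, Taxon 5}.
Most parsimonious ingroup topology: (((Taxon 5,Taxon 2),Taxon 4),Taxon 1).
The clade {Taxon 2, Taxon 4, Taxon 5} is supported by II: its derived state '-' occurs in exactly those taxa and in no other taxon (including the outgroup).

II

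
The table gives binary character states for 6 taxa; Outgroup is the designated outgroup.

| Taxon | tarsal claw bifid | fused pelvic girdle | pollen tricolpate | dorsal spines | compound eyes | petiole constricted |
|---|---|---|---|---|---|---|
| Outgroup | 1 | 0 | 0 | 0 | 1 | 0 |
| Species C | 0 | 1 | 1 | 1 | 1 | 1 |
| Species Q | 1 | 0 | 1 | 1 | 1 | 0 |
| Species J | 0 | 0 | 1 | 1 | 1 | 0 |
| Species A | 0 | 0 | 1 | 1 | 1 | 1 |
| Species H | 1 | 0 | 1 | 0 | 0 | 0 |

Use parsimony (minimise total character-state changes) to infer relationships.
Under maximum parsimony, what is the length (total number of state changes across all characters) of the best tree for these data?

Character polarity is set by the outgroup: the derived state is whichever differs from the outgroup's state, so for tarsal claw bifid, compound eyes the derived state is '0', and for the remaining characters it is '1'.
tarsal claw bifid (derived state '0') is shared by Species A, Species C, and Species J — a synapomorphy uniting that clade.
fused pelvic girdle: derived state '1' in Species C only — an autapomorphy, so it tells us nothing about relationships among taxa.
pollen tricolpate (derived state '1') is shared by all ingroup taxa — unites the whole ingroup.
Only Species A, Species C, Species J, and Species Q show the derived state '1' for dorsal spines, supporting them as a clade.
compound eyes: derived state '0' in Species H only — an autapomorphy, so it tells us nothing about relationships among taxa.
petiole constricted: derived state '1' in Species A and Species C only — synapomorphy for {Species A, Species C}.
Most parsimonious ingroup topology: ((((Species C,Species A),Species J),Species Q),Species H).
Changes per character on this tree: tarsal claw bifid: 1; fused pelvic girdle: 1; pollen tricolpate: 1; dorsal spines: 1; compound eyes: 1; petiole constricted: 1.
Total = 6.

6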